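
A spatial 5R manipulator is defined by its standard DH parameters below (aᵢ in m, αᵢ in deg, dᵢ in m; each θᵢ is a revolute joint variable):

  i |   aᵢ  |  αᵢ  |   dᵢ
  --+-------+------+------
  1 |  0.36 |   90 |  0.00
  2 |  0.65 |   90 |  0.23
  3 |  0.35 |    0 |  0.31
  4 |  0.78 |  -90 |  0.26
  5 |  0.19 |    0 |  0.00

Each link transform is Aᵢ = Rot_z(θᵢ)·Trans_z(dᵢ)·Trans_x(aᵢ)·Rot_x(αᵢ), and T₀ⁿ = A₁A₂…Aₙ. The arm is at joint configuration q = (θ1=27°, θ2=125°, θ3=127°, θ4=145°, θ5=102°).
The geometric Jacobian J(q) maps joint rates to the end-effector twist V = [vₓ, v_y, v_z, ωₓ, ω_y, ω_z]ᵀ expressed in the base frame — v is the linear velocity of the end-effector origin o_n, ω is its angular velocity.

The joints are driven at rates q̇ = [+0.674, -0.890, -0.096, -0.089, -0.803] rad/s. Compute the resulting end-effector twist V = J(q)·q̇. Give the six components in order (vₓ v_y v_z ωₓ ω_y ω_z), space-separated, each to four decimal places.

o_n = [0.2587, 0.3906, 0.6014]
J₁: ẑ×o_n = [-0.3906, 0.2587, 0.0000], ω = ẑ
J2: z=[0.4540, -0.8910, 0.0000] o=[0.3208, 0.1634, 0.0000] → [-0.5359, -0.2730, 0.0478, 0.4540, -0.8910, 0.0000]
J3: z=[0.7299, 0.3719, 0.5736] o=[0.0930, -0.2108, 0.5324] → [-0.3192, 0.0447, 0.3772, 0.7299, 0.3719, 0.5736]
J4: z=[0.7299, 0.3719, 0.5736] o=[0.5538, -0.2897, 0.5377] → [-0.3665, -0.2157, 0.6062, 0.7299, 0.3719, 0.5736]
J5: z=[-0.4949, -0.2913, 0.8187] o=[0.3758, 0.4945, 0.7091] → [0.1165, -0.1491, 0.0173, -0.4949, -0.2913, 0.8187]
V = J·q̇ = [0.1834, 0.5520, -0.1467, -0.1417, 0.9581, -0.0895]

0.1834 0.5520 -0.1467 -0.1417 0.9581 -0.0895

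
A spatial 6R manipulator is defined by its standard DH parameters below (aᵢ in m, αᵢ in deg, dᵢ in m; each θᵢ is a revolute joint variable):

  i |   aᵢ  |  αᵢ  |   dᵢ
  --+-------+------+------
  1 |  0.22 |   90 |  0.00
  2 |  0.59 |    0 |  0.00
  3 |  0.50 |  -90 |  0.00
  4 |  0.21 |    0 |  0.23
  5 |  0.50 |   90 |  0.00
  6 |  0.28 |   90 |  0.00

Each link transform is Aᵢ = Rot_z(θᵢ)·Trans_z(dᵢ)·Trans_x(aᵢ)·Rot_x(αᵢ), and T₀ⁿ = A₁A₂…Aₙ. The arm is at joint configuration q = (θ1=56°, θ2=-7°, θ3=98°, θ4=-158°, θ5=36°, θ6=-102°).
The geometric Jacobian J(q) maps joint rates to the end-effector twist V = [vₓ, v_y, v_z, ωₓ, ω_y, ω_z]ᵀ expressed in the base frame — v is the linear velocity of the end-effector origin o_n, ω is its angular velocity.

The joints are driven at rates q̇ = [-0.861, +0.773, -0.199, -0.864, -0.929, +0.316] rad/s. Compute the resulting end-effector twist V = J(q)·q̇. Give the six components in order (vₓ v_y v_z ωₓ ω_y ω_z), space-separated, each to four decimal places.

-0.0135 -0.4058 -0.3080 1.3421 1.2628 -1.0977

o_n = [0.8501, 0.4497, 0.0000]
J₁: ẑ×o_n = [-0.4497, 0.8501, 0.0000], ω = ẑ
J2: z=[0.8290, -0.5592, 0.0000] o=[0.1230, 0.1824, 0.0000] → [-0.0000, -0.0000, 0.6282, 0.8290, -0.5592, 0.0000]
J3: z=[0.8290, -0.5592, 0.0000] o=[0.4505, 0.6679, -0.0719] → [-0.0402, -0.0596, 0.0426, 0.8290, -0.5592, 0.0000]
J4: z=[-0.5591, -0.8289, -0.0175] o=[0.4456, 0.6606, 0.4280] → [0.3511, -0.2464, 0.4533, -0.5591, -0.8289, -0.0175]
J5: z=[-0.5591, -0.8289, -0.0175] o=[0.3841, 0.4288, 0.2293] → [0.1904, -0.1363, 0.3746, -0.5591, -0.8289, -0.0175]
J6: z=[-0.4310, 0.3086, -0.8479] o=[0.7382, 0.1955, -0.0356] → [0.2265, -0.0795, -0.1441, -0.4310, 0.3086, -0.8479]
V = J·q̇ = [-0.0135, -0.4058, -0.3080, 1.3421, 1.2628, -1.0977]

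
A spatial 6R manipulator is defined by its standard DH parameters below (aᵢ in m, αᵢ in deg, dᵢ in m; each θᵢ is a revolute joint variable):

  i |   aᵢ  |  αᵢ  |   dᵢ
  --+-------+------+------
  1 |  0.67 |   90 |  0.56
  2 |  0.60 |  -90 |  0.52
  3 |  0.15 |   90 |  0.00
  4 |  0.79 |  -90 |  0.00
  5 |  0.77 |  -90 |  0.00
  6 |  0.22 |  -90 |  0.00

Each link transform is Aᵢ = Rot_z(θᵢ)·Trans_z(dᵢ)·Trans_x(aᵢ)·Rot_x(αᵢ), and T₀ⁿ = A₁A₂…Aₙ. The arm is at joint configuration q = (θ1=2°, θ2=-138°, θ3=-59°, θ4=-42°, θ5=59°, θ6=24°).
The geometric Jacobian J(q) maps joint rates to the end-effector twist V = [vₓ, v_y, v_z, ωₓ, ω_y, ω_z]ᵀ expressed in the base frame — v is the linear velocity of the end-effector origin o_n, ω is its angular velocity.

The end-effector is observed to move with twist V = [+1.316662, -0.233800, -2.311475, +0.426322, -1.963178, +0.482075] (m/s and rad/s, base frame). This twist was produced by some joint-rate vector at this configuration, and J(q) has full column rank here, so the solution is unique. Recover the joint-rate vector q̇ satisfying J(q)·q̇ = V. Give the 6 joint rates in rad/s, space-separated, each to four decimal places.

o_n = [-1.2942, -1.0362, 0.0106]
J₁: ẑ×o_n = [1.0362, -1.2942, 0.0000], ω = ẑ
J2: z=[0.0349, -0.9994, 0.0000] o=[0.6696, 0.0234, 0.5600] → [0.5490, 0.0192, -1.9996, 0.0349, -0.9994, 0.0000]
J3: z=[0.6687, 0.0234, -0.7431] o=[0.2421, -0.5119, 0.1585] → [-0.3931, 1.2406, -0.3147, 0.6687, 0.0234, -0.7431]
J4: z=[0.6546, -0.4925, 0.5736] o=[0.1892, -0.6424, 0.1068] → [0.2733, -0.7879, -0.9884, 0.6546, -0.4925, 0.5736]
J5: z=[0.2610, -0.5648, -0.7829] o=[-0.3713, -1.1655, 0.2973] → [0.2632, 0.7974, -0.4875, 0.2610, -0.5648, -0.7829]
J6: z=[0.2710, 0.8212, -0.5021] o=[-1.0847, -1.1030, 0.0144] → [0.0304, 0.1063, 0.1902, 0.2710, 0.8212, -0.5021]
q̇ = J⁺·V = [0.7930, 0.6860, 0.3620, 0.2770, 0.8010, -0.8490]

0.7930 0.6860 0.3620 0.2770 0.8010 -0.8490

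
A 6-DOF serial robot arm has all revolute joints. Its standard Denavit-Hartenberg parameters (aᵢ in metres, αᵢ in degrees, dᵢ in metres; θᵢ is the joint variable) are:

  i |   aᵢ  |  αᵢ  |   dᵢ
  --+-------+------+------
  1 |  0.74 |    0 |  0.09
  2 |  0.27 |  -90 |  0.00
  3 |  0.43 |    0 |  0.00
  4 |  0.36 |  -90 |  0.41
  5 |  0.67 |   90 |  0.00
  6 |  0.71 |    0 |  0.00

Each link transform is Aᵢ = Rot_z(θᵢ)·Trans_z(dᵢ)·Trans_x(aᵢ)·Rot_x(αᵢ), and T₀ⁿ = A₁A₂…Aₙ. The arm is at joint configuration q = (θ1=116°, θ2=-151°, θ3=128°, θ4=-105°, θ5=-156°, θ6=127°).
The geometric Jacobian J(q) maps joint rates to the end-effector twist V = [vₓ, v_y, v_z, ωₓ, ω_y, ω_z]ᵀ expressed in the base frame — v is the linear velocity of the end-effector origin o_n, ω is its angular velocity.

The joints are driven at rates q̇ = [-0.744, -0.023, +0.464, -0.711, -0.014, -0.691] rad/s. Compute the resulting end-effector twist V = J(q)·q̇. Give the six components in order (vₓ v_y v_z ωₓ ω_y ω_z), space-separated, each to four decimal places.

o_n = [-0.1055, 1.1329, -0.8248]
J₁: ẑ×o_n = [-1.1329, -0.1055, 0.0000], ω = ẑ
J2: z=[0.0000, 0.0000, 1.0000] o=[-0.3244, 0.6651, 0.0900] → [-0.4678, 0.2189, 0.0000, 0.0000, 0.0000, 1.0000]
J3: z=[0.5736, 0.8192, 0.0000] o=[-0.1032, 0.5102, 0.0900] → [-0.7494, 0.5247, 0.3590, 0.5736, 0.8192, 0.0000]
J4: z=[0.5736, 0.8192, 0.0000] o=[-0.3201, 0.6621, -0.2488] → [-0.4718, 0.3304, 0.0943, 0.5736, 0.8192, 0.0000]
J5: z=[-0.3201, 0.2241, -0.9205] o=[0.1865, 0.8079, -0.3895] → [0.2016, 0.1295, -0.0386, -0.3201, 0.2241, -0.9205]
J6: z=[-0.8307, -0.5336, 0.1589] o=[-0.1187, 1.3543, -0.1504] → [0.3951, -0.5582, 0.1909, -0.8307, -0.5336, 0.1589]
V = J·q̇ = [0.5656, 0.4659, -0.0318, 0.4368, 0.1632, -0.8639]

0.5656 0.4659 -0.0318 0.4368 0.1632 -0.8639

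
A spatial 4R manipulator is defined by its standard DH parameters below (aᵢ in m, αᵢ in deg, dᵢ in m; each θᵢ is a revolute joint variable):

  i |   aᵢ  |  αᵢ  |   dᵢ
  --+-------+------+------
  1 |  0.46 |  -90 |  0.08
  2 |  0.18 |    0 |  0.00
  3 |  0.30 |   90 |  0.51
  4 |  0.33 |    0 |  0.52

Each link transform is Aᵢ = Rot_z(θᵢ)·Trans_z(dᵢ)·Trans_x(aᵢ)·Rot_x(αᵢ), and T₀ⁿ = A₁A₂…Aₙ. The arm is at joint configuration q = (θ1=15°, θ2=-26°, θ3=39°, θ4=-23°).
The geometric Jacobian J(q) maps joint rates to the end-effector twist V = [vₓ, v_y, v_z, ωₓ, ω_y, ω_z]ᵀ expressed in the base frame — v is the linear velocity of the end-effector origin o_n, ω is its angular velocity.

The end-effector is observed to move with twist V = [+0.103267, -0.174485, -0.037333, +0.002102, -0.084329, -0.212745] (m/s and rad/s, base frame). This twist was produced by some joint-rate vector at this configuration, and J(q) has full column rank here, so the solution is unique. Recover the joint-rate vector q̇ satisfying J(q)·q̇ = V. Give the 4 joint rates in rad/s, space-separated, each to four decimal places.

o_n = [1.1832, 0.7115, 0.5298]
J₁: ẑ×o_n = [-0.7115, 1.1832, 0.0000], ω = ẑ
J2: z=[-0.2588, 0.9659, 0.0000] o=[0.4443, 0.1191, 0.0800] → [0.4344, 0.1164, -0.8670, -0.2588, 0.9659, 0.0000]
J3: z=[-0.2588, 0.9659, 0.0000] o=[0.6006, 0.1609, 0.1589] → [0.3582, 0.0960, -0.7053, -0.2588, 0.9659, 0.0000]
J4: z=[0.2173, 0.0582, 0.9744] o=[0.7509, 0.7292, 0.0914] → [0.0427, 0.3259, -0.0290, 0.2173, 0.0582, 0.9744]
q̇ = J⁺·V = [-0.1270, 0.6040, -0.6860, -0.0880]

-0.1270 0.6040 -0.6860 -0.0880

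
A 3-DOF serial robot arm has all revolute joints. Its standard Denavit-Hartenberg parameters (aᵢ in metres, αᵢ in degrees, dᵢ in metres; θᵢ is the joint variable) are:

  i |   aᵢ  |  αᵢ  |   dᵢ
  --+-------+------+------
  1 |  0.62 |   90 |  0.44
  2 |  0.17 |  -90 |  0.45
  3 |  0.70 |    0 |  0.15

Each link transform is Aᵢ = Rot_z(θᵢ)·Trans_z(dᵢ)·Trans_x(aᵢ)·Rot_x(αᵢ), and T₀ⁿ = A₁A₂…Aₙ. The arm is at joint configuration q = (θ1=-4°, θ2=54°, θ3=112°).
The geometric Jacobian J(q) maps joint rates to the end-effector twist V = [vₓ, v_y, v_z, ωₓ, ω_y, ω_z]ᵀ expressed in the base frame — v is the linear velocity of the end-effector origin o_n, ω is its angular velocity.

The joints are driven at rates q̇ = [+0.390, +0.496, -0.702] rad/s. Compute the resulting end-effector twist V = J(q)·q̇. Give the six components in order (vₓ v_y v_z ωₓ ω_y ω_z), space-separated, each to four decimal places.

o_n = [0.4572, 0.1675, 0.4536]
J₁: ẑ×o_n = [-0.1675, 0.4572, 0.0000], ω = ẑ
J2: z=[-0.0698, -0.9976, 0.0000] o=[0.6185, -0.0432, 0.4400] → [-0.0135, 0.0009, -0.1756, -0.0698, -0.9976, 0.0000]
J3: z=[-0.8070, 0.0564, 0.5878] o=[0.6868, -0.4991, 0.5775] → [-0.3989, -0.2350, -0.5251, -0.8070, 0.0564, 0.5878]
V = J·q̇ = [0.2079, 0.3437, 0.2815, 0.5319, -0.5344, -0.0226]

0.2079 0.3437 0.2815 0.5319 -0.5344 -0.0226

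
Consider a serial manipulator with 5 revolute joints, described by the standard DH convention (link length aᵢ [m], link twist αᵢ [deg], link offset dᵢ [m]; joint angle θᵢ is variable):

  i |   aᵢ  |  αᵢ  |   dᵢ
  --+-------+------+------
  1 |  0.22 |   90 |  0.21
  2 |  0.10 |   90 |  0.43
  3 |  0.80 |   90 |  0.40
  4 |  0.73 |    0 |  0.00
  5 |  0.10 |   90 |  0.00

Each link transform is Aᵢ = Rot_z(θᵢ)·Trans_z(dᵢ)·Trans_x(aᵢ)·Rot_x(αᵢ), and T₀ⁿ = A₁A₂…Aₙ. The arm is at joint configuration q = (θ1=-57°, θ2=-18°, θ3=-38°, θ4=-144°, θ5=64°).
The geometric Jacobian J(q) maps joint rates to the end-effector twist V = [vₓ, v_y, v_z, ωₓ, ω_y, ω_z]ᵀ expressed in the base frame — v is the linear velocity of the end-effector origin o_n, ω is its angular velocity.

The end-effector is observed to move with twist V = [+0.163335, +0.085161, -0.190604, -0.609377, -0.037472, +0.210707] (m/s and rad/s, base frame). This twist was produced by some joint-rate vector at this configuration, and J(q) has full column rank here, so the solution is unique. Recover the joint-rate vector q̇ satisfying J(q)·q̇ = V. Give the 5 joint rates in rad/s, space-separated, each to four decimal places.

0.9900 0.5890 0.8340 -0.7240 0.7970

o_n = [0.0421, -0.5980, 0.2452]
J₁: ẑ×o_n = [0.5980, 0.0421, -0.0000], ω = ẑ
J2: z=[-0.8387, -0.5446, 0.0000] o=[0.1198, -0.1845, 0.2100] → [-0.0192, 0.0295, 0.3045, -0.8387, -0.5446, 0.0000]
J3: z=[-0.1683, 0.2592, -0.9511] o=[-0.1890, -0.4985, 0.1791] → [-0.0776, -0.2087, -0.0431, -0.1683, 0.2592, -0.9511]
J4: z=[0.3420, 0.9202, 0.1902] o=[0.4833, -0.6294, -0.3961] → [0.5842, -0.3033, 0.4167, 0.3420, 0.9202, 0.1902]
J5: z=[0.3420, 0.9202, 0.1902] o=[0.0095, -0.5674, 0.1558] → [0.0881, -0.0244, -0.0405, 0.3420, 0.9202, 0.1902]
q̇ = J⁺·V = [0.9900, 0.5890, 0.8340, -0.7240, 0.7970]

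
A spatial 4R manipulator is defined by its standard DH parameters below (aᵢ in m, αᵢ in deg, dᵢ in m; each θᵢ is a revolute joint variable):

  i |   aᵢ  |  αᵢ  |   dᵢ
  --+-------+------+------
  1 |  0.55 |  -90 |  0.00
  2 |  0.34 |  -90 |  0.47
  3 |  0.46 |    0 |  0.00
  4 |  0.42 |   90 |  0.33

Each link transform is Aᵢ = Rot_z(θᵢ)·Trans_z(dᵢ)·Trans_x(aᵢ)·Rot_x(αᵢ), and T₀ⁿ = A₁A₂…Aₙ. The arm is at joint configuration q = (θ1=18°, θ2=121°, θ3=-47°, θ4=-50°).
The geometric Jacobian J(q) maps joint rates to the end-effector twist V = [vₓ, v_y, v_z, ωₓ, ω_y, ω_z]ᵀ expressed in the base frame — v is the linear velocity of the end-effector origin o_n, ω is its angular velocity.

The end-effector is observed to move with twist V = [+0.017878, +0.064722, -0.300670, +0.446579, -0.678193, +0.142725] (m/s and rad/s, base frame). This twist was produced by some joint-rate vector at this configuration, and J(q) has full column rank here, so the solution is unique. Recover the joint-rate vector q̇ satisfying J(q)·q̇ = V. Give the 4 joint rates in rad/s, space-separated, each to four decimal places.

0.2720 -0.7830 -0.2570 0.0060

o_n = [-0.4191, 1.1501, -0.3465]
J₁: ẑ×o_n = [-1.1501, -0.4191, 0.0000], ω = ẑ
J2: z=[-0.3090, 0.9511, 0.0000] o=[0.5231, 0.1700, 0.0000] → [-0.3296, -0.1071, 0.5932, -0.3090, 0.9511, 0.0000]
J3: z=[-0.8152, -0.2649, 0.5150] o=[0.2113, 0.5628, -0.2914] → [-0.2879, -0.3696, -0.6457, -0.8152, -0.2649, 0.5150]
J4: z=[-0.8152, -0.2649, 0.5150] o=[-0.0463, 0.8329, -0.5603] → [-0.2200, -0.0177, -0.3573, -0.8152, -0.2649, 0.5150]
q̇ = J⁺·V = [0.2720, -0.7830, -0.2570, 0.0060]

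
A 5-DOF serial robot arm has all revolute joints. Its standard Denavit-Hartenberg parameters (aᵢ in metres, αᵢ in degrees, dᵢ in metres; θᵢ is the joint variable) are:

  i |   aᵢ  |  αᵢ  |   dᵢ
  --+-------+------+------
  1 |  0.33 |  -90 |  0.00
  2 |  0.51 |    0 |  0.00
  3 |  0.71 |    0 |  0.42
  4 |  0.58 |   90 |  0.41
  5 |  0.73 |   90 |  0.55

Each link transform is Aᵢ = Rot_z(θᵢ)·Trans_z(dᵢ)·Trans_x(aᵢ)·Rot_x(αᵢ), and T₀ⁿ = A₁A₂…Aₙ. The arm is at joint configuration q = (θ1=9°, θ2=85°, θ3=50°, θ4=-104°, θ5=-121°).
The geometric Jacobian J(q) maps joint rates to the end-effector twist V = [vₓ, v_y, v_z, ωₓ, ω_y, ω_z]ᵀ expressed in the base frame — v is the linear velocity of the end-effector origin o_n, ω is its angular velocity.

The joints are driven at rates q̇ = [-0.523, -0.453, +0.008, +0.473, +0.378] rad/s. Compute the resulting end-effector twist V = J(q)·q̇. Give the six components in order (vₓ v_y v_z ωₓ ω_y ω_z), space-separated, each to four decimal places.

0.8131 -0.1901 -0.3379 0.1879 0.0581 -0.1990

o_n = [0.2945, 0.2535, -0.6437]
J₁: ẑ×o_n = [-0.2535, 0.2945, 0.0000], ω = ẑ
J2: z=[-0.1564, 0.9877, 0.0000] o=[0.3259, 0.0516, 0.0000] → [-0.6358, -0.1007, -0.0006, -0.1564, 0.9877, 0.0000]
J3: z=[-0.1564, 0.9877, 0.0000] o=[0.3698, 0.0586, -0.5081] → [-0.1340, -0.0212, 0.0439, -0.1564, 0.9877, 0.0000]
J4: z=[-0.1564, 0.9877, 0.0000] o=[-0.1917, 0.3949, -1.0101] → [0.3619, 0.0573, -0.4582, -0.1564, 0.9877, 0.0000]
J5: z=[0.5087, 0.0806, 0.8572] o=[0.2352, 0.8776, -1.3088] → [0.5886, -0.2874, -0.3223, 0.5087, 0.0806, 0.8572]
V = J·q̇ = [0.8131, -0.1901, -0.3379, 0.1879, 0.0581, -0.1990]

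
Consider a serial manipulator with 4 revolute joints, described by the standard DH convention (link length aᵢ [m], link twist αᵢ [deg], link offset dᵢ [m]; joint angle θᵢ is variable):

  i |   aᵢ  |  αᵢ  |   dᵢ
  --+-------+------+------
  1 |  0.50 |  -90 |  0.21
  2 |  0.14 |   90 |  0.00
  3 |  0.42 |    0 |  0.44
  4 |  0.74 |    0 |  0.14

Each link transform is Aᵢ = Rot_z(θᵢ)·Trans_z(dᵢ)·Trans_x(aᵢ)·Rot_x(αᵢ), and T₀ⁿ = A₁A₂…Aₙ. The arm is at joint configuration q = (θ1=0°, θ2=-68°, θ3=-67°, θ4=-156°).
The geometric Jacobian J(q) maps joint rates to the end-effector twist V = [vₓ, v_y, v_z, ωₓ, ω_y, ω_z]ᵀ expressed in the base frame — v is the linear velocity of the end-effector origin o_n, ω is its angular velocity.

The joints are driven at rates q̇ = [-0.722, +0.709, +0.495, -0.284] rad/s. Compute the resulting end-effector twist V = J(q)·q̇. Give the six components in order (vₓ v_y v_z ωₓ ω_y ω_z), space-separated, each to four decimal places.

0.1152 0.0584 0.5230 -0.1956 0.7090 -0.6430

o_n = [-0.1266, 0.1181, 0.2074]
J₁: ẑ×o_n = [-0.1181, -0.1266, 0.0000], ω = ẑ
J2: z=[0.0000, 1.0000, 0.0000] o=[0.5000, 0.0000, 0.2100] → [-0.0026, -0.0000, 0.6266, 0.0000, 1.0000, 0.0000]
J3: z=[-0.9272, 0.0000, 0.3746] o=[0.5524, -0.0000, 0.3398] → [-0.0442, -0.3771, -0.1095, -0.9272, 0.0000, 0.3746]
J4: z=[-0.9272, 0.0000, 0.3746] o=[0.2060, -0.3866, 0.6568] → [-0.1891, -0.5412, -0.4679, -0.9272, 0.0000, 0.3746]
V = J·q̇ = [0.1152, 0.0584, 0.5230, -0.1956, 0.7090, -0.6430]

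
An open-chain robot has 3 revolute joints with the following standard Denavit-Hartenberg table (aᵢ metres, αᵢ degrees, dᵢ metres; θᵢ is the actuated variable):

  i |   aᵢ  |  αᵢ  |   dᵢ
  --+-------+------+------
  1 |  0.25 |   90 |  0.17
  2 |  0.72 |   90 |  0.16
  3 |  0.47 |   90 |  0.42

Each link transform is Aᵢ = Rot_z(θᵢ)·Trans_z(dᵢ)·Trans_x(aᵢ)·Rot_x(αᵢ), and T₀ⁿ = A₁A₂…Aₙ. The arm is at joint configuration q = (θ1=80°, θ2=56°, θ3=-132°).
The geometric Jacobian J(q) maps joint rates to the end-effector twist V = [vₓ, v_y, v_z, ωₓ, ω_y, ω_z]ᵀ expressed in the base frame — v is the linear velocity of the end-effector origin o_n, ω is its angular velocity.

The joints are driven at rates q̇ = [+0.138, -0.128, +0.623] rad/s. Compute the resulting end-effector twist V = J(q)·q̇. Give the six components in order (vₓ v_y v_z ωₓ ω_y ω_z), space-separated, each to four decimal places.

-0.2862 0.1607 0.1068 -0.0364 0.5309 -0.2104

o_n = [-0.0432, 0.8453, 0.2713]
J₁: ẑ×o_n = [-0.8453, -0.0432, 0.0000], ω = ẑ
J2: z=[0.9848, -0.1736, 0.0000] o=[0.0434, 0.2462, 0.1700] → [-0.0176, -0.0998, 0.5750, 0.9848, -0.1736, 0.0000]
J3: z=[0.1440, 0.8164, -0.5592] o=[0.2709, 0.6149, 0.7669] → [-0.2758, 0.2470, 0.2896, 0.1440, 0.8164, -0.5592]
V = J·q̇ = [-0.2862, 0.1607, 0.1068, -0.0364, 0.5309, -0.2104]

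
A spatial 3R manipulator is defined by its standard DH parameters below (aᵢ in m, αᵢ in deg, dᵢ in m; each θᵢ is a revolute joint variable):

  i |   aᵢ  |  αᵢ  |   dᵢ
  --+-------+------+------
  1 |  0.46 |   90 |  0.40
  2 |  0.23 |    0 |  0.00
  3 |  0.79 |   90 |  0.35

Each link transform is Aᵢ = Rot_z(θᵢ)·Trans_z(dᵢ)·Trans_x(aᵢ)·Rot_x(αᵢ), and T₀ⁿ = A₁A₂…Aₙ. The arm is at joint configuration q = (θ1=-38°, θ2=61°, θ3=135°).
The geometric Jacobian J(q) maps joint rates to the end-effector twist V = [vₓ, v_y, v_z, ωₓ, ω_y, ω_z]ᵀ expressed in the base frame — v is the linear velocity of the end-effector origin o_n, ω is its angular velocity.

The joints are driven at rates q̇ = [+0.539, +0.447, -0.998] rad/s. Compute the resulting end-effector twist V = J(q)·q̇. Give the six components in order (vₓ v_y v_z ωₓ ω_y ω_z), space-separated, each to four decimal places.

o_n = [-0.3635, -0.1601, 0.3834]
J₁: ẑ×o_n = [0.1601, -0.3635, 0.0000], ω = ẑ
J2: z=[-0.6157, -0.7880, 0.0000] o=[0.3625, -0.2832, 0.4000] → [0.0131, -0.0102, -0.6479, -0.6157, -0.7880, 0.0000]
J3: z=[-0.6157, -0.7880, 0.0000] o=[0.4504, -0.3519, 0.6012] → [0.1716, -0.1341, -0.7594, -0.6157, -0.7880, 0.0000]
V = J·q̇ = [-0.0791, -0.0667, 0.4683, 0.3392, 0.4342, 0.5390]

-0.0791 -0.0667 0.4683 0.3392 0.4342 0.5390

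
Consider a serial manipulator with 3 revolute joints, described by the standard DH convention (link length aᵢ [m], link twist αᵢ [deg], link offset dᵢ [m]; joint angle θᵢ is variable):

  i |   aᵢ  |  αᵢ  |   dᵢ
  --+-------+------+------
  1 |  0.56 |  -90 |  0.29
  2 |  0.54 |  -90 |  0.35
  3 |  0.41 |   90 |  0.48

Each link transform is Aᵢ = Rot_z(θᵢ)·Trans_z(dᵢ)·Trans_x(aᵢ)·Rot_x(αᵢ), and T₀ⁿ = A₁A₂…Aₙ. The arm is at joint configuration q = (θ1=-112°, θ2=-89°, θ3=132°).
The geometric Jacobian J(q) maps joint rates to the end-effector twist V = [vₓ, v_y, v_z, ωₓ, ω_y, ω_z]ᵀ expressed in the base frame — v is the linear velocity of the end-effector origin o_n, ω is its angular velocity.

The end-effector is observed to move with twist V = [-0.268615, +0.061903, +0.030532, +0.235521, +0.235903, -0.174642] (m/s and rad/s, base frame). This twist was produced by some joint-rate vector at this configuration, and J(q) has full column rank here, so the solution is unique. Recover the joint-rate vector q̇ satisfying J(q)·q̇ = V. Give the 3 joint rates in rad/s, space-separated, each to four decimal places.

o_n = [-0.3493, -0.9855, 0.5472]
J₁: ẑ×o_n = [0.9855, -0.3493, 0.0000], ω = ẑ
J2: z=[0.9272, -0.3746, 0.0000] o=[-0.2098, -0.5192, 0.2900] → [-0.0964, -0.2385, -0.4846, 0.9272, -0.3746, 0.0000]
J3: z=[-0.3745, -0.9270, -0.0175] o=[0.1112, -0.6591, 0.8299] → [0.2564, -0.0978, -0.3046, -0.3745, -0.9270, -0.0175]
q̇ = J⁺·V = [-0.1800, 0.1300, -0.3070]

-0.1800 0.1300 -0.3070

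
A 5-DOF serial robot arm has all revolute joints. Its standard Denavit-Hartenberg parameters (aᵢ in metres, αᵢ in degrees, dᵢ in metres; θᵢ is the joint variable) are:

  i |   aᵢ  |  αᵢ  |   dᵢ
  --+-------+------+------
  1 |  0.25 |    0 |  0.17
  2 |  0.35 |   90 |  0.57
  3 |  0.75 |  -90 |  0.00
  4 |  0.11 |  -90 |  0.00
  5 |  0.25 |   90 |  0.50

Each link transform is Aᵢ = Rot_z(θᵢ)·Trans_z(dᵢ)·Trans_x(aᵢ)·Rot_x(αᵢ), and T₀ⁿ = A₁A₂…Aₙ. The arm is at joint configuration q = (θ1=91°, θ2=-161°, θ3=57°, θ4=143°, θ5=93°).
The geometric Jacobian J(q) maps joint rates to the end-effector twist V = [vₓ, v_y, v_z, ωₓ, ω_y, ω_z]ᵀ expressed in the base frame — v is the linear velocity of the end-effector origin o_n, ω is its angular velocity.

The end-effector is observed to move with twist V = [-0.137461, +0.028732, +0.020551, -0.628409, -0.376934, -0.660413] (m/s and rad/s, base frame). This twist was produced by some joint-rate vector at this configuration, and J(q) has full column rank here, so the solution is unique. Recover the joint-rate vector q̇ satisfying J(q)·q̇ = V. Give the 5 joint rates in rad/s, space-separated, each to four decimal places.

o_n = [-0.0642, -0.5825, 0.9158]
J₁: ẑ×o_n = [0.5825, -0.0642, 0.0000], ω = ẑ
J2: z=[0.0000, 0.0000, 1.0000] o=[-0.0044, 0.2500, 0.1700] → [0.8325, -0.0599, 0.0000, 0.0000, 0.0000, 1.0000]
J3: z=[-0.9397, -0.3420, 0.0000] o=[0.1153, -0.0789, 0.7400] → [-0.0601, 0.1652, 0.4118, -0.9397, -0.3420, 0.0000]
J4: z=[-0.2868, 0.7881, 0.5446] o=[0.2551, -0.4628, 1.3690] → [-0.2920, -0.3039, 0.2860, -0.2868, 0.7881, 0.5446]
J5: z=[-0.8626, 0.0349, -0.5047] o=[0.3009, -0.3952, 1.2953] → [-0.1078, -0.1431, 0.1743, -0.8626, 0.0349, -0.5047]
q̇ = J⁺·V = [0.9070, -0.8620, 0.0350, -0.5010, 0.8570]

0.9070 -0.8620 0.0350 -0.5010 0.8570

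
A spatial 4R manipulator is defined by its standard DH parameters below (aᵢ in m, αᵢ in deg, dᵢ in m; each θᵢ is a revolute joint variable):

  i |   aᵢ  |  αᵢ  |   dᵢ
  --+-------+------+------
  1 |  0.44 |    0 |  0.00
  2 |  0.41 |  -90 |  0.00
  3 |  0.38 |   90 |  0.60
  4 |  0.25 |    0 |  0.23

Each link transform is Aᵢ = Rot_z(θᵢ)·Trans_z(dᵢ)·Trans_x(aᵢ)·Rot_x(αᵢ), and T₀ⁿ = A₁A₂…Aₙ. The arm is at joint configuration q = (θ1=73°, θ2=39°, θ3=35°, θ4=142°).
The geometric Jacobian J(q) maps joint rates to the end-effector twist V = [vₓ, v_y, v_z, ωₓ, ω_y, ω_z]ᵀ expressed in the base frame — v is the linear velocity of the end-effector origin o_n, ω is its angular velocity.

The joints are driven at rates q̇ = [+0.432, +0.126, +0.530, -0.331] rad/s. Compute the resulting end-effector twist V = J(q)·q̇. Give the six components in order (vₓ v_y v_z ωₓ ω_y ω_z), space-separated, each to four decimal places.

-0.4748 -0.4238 -0.1786 -0.4203 -0.3746 0.2869

o_n = [-0.8295, 0.7798, 0.0834]
J₁: ẑ×o_n = [-0.7798, -0.8295, 0.0000], ω = ẑ
J2: z=[0.0000, 0.0000, 1.0000] o=[0.1286, 0.4208, 0.0000] → [-0.3590, -0.9582, 0.0000, 0.0000, 0.0000, 1.0000]
J3: z=[-0.9272, -0.3746, 0.0000] o=[-0.0249, 0.8009, 0.0000] → [-0.0313, 0.0774, -0.2818, -0.9272, -0.3746, 0.0000]
J4: z=[-0.2149, 0.5318, 0.8192] o=[-0.6979, 0.8648, -0.2180] → [0.2299, -0.0431, 0.0883, -0.2149, 0.5318, 0.8192]
V = J·q̇ = [-0.4748, -0.4238, -0.1786, -0.4203, -0.3746, 0.2869]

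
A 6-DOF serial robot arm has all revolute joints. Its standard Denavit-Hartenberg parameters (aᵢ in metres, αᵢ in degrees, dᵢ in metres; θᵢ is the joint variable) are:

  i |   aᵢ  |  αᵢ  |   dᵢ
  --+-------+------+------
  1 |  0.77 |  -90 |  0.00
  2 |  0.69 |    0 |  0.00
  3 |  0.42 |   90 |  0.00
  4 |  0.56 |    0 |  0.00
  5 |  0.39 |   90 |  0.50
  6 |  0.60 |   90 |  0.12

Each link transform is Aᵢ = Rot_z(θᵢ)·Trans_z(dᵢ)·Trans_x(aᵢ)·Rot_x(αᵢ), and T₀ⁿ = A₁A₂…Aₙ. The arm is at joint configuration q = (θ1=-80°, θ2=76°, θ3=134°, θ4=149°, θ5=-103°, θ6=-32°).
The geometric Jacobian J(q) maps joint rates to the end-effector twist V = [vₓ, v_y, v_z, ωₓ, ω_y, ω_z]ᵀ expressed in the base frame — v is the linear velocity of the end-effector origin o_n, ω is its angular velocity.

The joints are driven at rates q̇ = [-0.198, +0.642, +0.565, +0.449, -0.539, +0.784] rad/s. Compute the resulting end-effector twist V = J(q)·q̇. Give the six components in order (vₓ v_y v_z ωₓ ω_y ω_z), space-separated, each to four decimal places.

-0.2128 0.3077 0.3846 0.5753 0.5517 0.1619

o_n = [0.8877, -0.1302, -0.5018]
J₁: ẑ×o_n = [0.1302, 0.8877, -0.0000], ω = ẑ
J2: z=[0.9848, 0.1736, 0.0000] o=[0.1337, -0.7583, 0.0000] → [-0.0871, 0.4942, 0.4876, 0.9848, 0.1736, 0.0000]
J3: z=[0.9848, 0.1736, 0.0000] o=[0.1627, -0.9227, -0.6695] → [0.0291, -0.1651, 0.6545, 0.9848, 0.1736, 0.0000]
J4: z=[-0.0868, 0.4924, -0.8660] o=[0.0995, -0.5645, -0.4595] → [0.3553, -0.6863, -0.4258, -0.0868, 0.4924, -0.8660]
J5: z=[-0.0868, 0.4924, -0.8660] o=[0.4558, -0.9238, -0.6995] → [0.7846, -0.3569, -0.2816, -0.0868, 0.4924, -0.8660]
J6: z=[-0.7923, 0.4929, 0.3597] o=[0.6479, -0.3978, -0.9971] → [0.1478, 0.4786, -0.3302, -0.7923, 0.4929, 0.3597]
V = J·q̇ = [-0.2128, 0.3077, 0.3846, 0.5753, 0.5517, 0.1619]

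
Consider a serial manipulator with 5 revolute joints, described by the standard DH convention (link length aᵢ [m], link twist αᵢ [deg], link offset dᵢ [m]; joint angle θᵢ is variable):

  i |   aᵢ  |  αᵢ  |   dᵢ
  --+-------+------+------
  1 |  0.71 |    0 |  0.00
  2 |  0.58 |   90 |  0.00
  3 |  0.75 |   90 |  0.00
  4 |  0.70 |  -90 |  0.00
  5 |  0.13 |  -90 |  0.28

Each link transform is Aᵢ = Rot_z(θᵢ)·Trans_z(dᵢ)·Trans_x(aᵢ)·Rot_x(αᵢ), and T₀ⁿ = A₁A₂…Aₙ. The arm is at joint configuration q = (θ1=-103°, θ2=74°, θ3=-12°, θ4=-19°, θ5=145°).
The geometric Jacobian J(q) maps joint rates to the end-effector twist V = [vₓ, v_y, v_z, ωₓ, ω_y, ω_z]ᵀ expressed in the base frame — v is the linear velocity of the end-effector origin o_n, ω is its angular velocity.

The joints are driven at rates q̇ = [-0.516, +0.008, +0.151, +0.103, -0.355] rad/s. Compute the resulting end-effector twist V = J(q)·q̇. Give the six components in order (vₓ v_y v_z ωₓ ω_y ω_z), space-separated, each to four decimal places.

o_n = [1.5262, -1.7081, -0.2186]
J₁: ẑ×o_n = [1.7081, 1.5262, -0.0000], ω = ẑ
J2: z=[0.0000, 0.0000, 1.0000] o=[-0.1597, -0.6918, 0.0000] → [1.0163, 1.6859, -0.0000, 0.0000, 0.0000, 1.0000]
J3: z=[-0.4848, -0.8746, 0.0000] o=[0.3476, -0.9730, 0.0000] → [0.1912, -0.1060, 1.3872, -0.4848, -0.8746, 0.0000]
J4: z=[-0.1818, 0.1008, -0.9781] o=[0.9892, -1.3287, -0.1559] → [-0.3774, -0.5366, 0.0149, -0.1818, 0.1008, -0.9781]
J5: z=[-0.1799, -0.9814, -0.0677] o=[1.6659, -1.4432, -0.2935] → [-0.0914, 0.0229, -0.0895, -0.1799, -0.9814, -0.0677]
V = J·q̇ = [-0.8508, -0.8534, 0.2428, -0.0281, 0.2267, -0.5847]

-0.8508 -0.8534 0.2428 -0.0281 0.2267 -0.5847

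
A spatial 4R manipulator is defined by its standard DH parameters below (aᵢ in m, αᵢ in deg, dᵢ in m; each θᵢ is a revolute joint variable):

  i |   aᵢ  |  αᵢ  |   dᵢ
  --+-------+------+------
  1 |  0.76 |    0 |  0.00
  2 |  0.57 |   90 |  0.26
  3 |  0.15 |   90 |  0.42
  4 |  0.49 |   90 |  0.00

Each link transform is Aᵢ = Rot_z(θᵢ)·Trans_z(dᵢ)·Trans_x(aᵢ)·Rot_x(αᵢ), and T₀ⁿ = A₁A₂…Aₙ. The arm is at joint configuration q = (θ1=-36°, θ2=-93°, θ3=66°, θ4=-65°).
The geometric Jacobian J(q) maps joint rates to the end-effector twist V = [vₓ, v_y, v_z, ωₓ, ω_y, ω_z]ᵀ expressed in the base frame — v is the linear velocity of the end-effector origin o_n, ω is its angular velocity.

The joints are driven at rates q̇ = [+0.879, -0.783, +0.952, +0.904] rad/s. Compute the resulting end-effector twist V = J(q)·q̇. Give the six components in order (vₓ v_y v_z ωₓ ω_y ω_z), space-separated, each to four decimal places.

o_n = [0.1835, -1.0177, 0.5862]
J₁: ẑ×o_n = [1.0177, 0.1835, -0.0000], ω = ẑ
J2: z=[0.0000, 0.0000, 1.0000] o=[0.6149, -0.4467, 0.0000] → [0.5710, -0.4314, 0.0000, 0.0000, 0.0000, 1.0000]
J3: z=[-0.7771, 0.6293, 0.0000] o=[0.2561, -0.8897, 0.2600] → [0.2053, 0.2535, 0.1452, -0.7771, 0.6293, 0.0000]
J4: z=[-0.5749, -0.7100, -0.4067] o=[-0.1087, -0.6728, 0.3970] → [-0.2746, -0.0101, 0.4057, -0.5749, -0.7100, -0.4067]
V = J·q̇ = [0.3947, 0.7313, 0.5050, -1.2596, -0.0427, -0.2717]

0.3947 0.7313 0.5050 -1.2596 -0.0427 -0.2717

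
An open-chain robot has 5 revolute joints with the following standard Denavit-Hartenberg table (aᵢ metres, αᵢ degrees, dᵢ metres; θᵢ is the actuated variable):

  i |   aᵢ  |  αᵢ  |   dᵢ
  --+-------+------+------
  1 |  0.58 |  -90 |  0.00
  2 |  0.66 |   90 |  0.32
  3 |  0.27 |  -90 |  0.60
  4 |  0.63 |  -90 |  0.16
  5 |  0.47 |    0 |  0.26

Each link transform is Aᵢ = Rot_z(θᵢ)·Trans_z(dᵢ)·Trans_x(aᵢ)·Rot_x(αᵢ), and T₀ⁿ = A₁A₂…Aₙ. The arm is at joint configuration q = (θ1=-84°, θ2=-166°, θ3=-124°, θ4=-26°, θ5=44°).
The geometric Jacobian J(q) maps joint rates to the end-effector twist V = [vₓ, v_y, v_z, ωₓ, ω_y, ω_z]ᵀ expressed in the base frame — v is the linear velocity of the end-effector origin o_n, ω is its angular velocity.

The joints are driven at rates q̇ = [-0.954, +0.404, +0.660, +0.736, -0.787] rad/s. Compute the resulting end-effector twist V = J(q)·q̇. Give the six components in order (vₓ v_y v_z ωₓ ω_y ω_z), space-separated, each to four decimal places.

o_n = [-0.5643, -0.6251, -0.8106]
J₁: ẑ×o_n = [0.6251, -0.5643, 0.0000], ω = ẑ
J2: z=[0.9945, 0.1045, 0.0000] o=[0.0606, -0.5768, 0.0000] → [-0.0847, 0.8061, 0.0173, 0.9945, 0.1045, 0.0000]
J3: z=[-0.0253, 0.2406, -0.9703] o=[0.3119, 0.0935, 0.1597] → [-0.9307, 0.8257, 0.2290, -0.0253, 0.2406, -0.9703]
J4: z=[-0.6402, 0.7416, 0.2006] o=[0.0895, 0.0688, -0.4590] → [-0.1215, -0.3562, 0.9291, -0.6402, 0.7416, 0.2006]
J5: z=[-0.3138, -0.4908, 0.8128] o=[-0.4547, -0.1007, -0.7715] → [0.4454, -0.1014, 0.1108, -0.3138, -0.4908, 0.8128]
V = J·q̇ = [-1.6848, 1.2266, 0.7548, 0.1609, 1.1331, -2.0864]

-1.6848 1.2266 0.7548 0.1609 1.1331 -2.0864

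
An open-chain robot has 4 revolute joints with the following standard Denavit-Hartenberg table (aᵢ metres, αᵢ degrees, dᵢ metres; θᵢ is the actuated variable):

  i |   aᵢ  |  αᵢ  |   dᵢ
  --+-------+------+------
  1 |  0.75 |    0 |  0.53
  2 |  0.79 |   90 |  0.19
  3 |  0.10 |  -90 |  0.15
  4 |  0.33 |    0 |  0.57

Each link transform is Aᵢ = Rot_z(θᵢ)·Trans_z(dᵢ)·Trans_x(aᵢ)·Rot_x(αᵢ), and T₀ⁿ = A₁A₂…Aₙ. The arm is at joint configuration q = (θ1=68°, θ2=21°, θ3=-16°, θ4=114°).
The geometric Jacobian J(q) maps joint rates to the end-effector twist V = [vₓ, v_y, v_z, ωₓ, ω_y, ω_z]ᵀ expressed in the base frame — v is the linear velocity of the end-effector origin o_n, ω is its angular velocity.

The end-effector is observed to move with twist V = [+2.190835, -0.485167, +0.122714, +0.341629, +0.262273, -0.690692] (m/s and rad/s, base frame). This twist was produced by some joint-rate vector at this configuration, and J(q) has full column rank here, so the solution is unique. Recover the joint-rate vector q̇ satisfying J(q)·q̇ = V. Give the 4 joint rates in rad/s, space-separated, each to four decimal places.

o_n = [0.1455, 1.6121, 1.2774]
J₁: ẑ×o_n = [-1.6121, 0.1455, 0.0000], ω = ẑ
J2: z=[0.0000, 0.0000, 1.0000] o=[0.2810, 0.6954, 0.5300] → [-0.9167, -0.1355, 0.0000, 0.0000, 0.0000, 1.0000]
J3: z=[0.9998, -0.0175, 0.0000] o=[0.2947, 1.4853, 0.7200] → [-0.0097, -0.5573, 0.1242, 0.9998, -0.0175, 0.0000]
J4: z=[0.0048, 0.2756, 0.9613] o=[0.4464, 1.5788, 0.6924] → [0.1291, -0.2921, 0.0831, 0.0048, 0.2756, 0.9613]
q̇ = J⁺·V = [-0.8310, -0.7950, 0.3370, 0.9730]

-0.8310 -0.7950 0.3370 0.9730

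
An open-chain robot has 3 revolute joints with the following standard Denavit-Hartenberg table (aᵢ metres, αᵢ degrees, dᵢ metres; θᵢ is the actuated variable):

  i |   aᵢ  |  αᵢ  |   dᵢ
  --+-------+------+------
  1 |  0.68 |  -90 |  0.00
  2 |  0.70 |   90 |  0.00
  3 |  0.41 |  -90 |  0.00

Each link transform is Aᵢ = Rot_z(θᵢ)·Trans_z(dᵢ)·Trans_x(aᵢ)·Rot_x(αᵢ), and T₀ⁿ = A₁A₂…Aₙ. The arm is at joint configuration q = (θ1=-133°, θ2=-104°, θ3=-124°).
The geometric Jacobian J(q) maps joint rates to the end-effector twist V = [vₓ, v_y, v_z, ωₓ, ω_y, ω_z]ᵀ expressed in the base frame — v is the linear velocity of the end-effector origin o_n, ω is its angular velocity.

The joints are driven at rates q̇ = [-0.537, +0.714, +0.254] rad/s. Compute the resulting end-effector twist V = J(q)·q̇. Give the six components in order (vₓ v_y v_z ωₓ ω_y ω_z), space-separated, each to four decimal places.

o_n = [-0.6347, -0.1822, 0.4567]
J₁: ẑ×o_n = [0.1822, -0.6347, 0.0000], ω = ẑ
J2: z=[0.7314, -0.6820, 0.0000] o=[-0.4638, -0.4973, 0.0000] → [-0.3115, -0.3340, 0.1139, 0.7314, -0.6820, 0.0000]
J3: z=[0.6617, 0.7096, -0.2419] o=[-0.3483, -0.3735, 0.6792] → [-0.1116, 0.2165, 0.3298, 0.6617, 0.7096, -0.2419]
V = J·q̇ = [-0.3486, 0.1573, 0.1651, 0.6903, -0.3067, -0.5984]

-0.3486 0.1573 0.1651 0.6903 -0.3067 -0.5984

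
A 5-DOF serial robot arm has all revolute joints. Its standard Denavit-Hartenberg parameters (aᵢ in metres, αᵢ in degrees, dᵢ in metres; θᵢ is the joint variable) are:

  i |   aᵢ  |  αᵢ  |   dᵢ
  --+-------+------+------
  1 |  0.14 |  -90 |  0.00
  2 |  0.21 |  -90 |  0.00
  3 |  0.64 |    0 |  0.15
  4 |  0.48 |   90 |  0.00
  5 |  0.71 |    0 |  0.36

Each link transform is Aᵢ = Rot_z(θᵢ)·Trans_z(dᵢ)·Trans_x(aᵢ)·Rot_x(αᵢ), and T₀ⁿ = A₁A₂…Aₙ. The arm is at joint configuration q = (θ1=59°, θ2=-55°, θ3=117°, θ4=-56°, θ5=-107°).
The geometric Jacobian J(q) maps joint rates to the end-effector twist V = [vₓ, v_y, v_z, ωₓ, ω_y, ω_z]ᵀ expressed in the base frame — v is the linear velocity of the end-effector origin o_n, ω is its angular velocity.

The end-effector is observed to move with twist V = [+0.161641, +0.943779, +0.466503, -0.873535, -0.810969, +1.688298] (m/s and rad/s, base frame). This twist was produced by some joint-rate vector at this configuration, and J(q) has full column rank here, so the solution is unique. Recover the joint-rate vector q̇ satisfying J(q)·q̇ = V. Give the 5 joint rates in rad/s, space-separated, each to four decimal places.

o_n = [0.5006, -0.3978, 0.6035]
J₁: ẑ×o_n = [0.3978, 0.5006, -0.0000], ω = ẑ
J2: z=[-0.8572, 0.5150, 0.0000] o=[0.0721, 0.1200, 0.0000] → [0.3108, 0.5173, 0.2232, -0.8572, 0.5150, 0.0000]
J3: z=[0.4219, 0.7022, -0.5736] o=[0.1341, 0.2233, 0.1720] → [-0.0532, -0.3922, -0.5193, 0.4219, 0.7022, -0.5736]
J4: z=[0.4219, 0.7022, -0.5736] o=[0.6004, -0.1080, -0.1520] → [0.3643, -0.2615, -0.0522, 0.4219, 0.7022, -0.5736]
J5: z=[-0.1572, 0.6797, 0.7164] o=[1.0290, -0.2098, 0.0386] → [0.5187, -0.2898, 0.3887, -0.1572, 0.6797, 0.7164]
q̇ = J⁺·V = [0.7520, 0.2700, -0.6000, -0.8750, 0.1260]

0.7520 0.2700 -0.6000 -0.8750 0.1260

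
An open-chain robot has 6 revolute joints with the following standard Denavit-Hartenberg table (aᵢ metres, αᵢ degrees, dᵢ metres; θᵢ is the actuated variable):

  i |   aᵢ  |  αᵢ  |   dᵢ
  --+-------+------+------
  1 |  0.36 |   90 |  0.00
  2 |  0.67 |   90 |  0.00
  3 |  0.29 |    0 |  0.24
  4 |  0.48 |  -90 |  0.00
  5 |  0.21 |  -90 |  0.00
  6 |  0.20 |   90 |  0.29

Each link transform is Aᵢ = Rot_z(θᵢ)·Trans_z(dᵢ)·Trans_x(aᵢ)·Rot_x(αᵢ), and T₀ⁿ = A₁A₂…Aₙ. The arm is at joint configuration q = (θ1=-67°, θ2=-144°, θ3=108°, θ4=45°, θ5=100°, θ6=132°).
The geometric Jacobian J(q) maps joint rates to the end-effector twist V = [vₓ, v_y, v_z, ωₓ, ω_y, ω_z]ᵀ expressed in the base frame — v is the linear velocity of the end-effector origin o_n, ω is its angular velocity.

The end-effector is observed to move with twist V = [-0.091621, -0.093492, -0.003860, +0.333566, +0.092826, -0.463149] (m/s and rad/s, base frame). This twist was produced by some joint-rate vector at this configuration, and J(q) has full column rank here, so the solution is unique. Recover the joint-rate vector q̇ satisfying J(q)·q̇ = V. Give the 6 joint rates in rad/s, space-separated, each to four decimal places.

0.5400 -0.0670 -0.1440 -0.8030 -0.0050 0.6280

o_n = [-0.5141, -0.0443, -0.1117]
J₁: ẑ×o_n = [0.0443, -0.5141, 0.0000], ω = ẑ
J2: z=[-0.9205, -0.3907, 0.0000] o=[0.1407, -0.3314, 0.0000] → [0.0436, -0.1028, -0.5201, -0.9205, -0.3907, 0.0000]
J3: z=[-0.2297, 0.5411, 0.8090] o=[-0.0711, 0.1676, -0.3938] → [0.3240, -0.2935, 0.2883, -0.2297, 0.5411, 0.8090]
J4: z=[-0.2297, 0.5411, 0.8090] o=[-0.3518, 0.1229, -0.1470] → [0.1543, -0.1232, 0.1262, -0.2297, 0.5411, 0.8090]
J5: z=[0.9637, 0.0101, 0.2668] o=[-0.4172, -0.2807, 0.1044] → [-0.0653, 0.1824, 0.2288, 0.9637, 0.0101, 0.2668]
J6: z=[0.0943, 0.9221, -0.3753] o=[-0.3647, -0.3620, -0.0820] → [0.0918, 0.0588, 0.1676, 0.0943, 0.9221, -0.3753]
q̇ = J⁺·V = [0.5400, -0.0670, -0.1440, -0.8030, -0.0050, 0.6280]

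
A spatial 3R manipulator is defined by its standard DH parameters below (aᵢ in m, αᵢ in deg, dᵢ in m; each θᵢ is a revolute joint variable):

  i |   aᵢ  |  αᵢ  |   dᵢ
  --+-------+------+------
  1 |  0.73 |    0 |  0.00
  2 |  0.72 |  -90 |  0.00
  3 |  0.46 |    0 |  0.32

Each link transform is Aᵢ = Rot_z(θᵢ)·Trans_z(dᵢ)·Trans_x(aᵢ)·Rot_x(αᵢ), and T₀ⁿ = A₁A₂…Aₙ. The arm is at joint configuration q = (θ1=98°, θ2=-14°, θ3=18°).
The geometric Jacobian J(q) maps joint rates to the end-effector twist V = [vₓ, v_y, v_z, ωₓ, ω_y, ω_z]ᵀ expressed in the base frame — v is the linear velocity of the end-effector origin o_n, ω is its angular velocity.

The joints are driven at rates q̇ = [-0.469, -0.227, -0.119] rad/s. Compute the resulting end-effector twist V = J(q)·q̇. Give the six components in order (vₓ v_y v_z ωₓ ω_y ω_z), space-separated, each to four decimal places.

o_n = [-0.2989, 1.9075, -0.1421]
J₁: ẑ×o_n = [-1.9075, -0.2989, 0.0000], ω = ẑ
J2: z=[0.0000, 0.0000, 1.0000] o=[-0.1016, 0.7229, 0.0000] → [-1.1846, -0.1973, 0.0000, 0.0000, 0.0000, 1.0000]
J3: z=[-0.9945, 0.1045, 0.0000] o=[-0.0263, 1.4390, 0.0000] → [-0.0149, -0.1414, -0.4375, -0.9945, 0.1045, 0.0000]
V = J·q̇ = [1.1653, 0.2018, 0.0521, 0.1183, -0.0124, -0.6960]

1.1653 0.2018 0.0521 0.1183 -0.0124 -0.6960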